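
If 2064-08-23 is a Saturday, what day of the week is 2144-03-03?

Tuesday

Day-of-year of August 23, 2064: 236.
Day-of-year of March 3, 2144: 63.
2064 has 366 days, so 366 − 236 = 130 days remain in 2064.
Full years 2065–2143: 61 common + 18 leap = 61×365 + 18×366 = 28853 days.
Total: 130 + 28853 + 63 = 29046 days.
29046 mod 7 = 3, so 3 days after Saturday is Tuesday.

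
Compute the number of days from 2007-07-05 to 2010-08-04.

1126

Day-of-year of July 5, 2007: 186.
Day-of-year of August 4, 2010: 216.
2007 has 365 days, so 365 − 186 = 179 days remain in 2007.
Full years: 2008: 366; 2009: 365. Sum = 731.
Total: 179 + 731 + 216 = 1126 days.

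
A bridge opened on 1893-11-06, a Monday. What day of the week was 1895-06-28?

Friday

November 1893: 30 − 6 = 24 days remain.
Then 18 full months totalling 547 days.
June 1–28, 1895: 28 days.
Total: 24 + 547 + 28 = 599 days.
599 mod 7 = 4, so 4 days after Monday is Friday.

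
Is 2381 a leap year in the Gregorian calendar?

No

2381 is not a leap year.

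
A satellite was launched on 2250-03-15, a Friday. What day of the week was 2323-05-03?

Thursday

From March 15, 2250 to March 15, 2323: 73 years, of which 17 contain a Feb 29 — 56×365 + 17×366 = 26662 days.
(2300 is not a leap year (divisible by 100 but not 400).)
March 2323: 31 − 15 = 16 days remain.
Then April (30): 30 days.
May 1–3, 2323: 3 days.
Residual: 49 days.
Total: 26711 days.
26711 mod 7 = 6, so 6 days after Friday is Thursday.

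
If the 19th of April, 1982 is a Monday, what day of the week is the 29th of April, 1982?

Thursday

Within April 1982: 29 − 19 = 10 days.
10 mod 7 = 3, so 3 days after Monday is Thursday.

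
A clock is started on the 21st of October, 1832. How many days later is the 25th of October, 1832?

Within October 1832: 25 − 21 = 4 days.

4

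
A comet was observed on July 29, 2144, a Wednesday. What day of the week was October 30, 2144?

July 2144: 31 − 29 = 2 days remain.
Then August (31), September (30): 31 + 30 = 61 days.
October 1–30, 2144: 30 days.
Total: 2 + 61 + 30 = 93 days.
93 mod 7 = 2, so 2 days after Wednesday is Friday.

Friday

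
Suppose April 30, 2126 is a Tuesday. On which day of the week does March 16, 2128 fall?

Tuesday

Day-of-year of April 30, 2126: 120.
Day-of-year of March 16, 2128: 76.
2126 has 365 days, so 365 − 120 = 245 days remain in 2126.
Full years: 2127: 365. Sum = 365.
Total: 245 + 365 + 76 = 686 days.
686 is a multiple of 7, so March 16, 2128 falls on the same weekday: Tuesday.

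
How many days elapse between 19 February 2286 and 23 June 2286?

February 2286: 28 − 19 = 9 days remain (2286 is not a leap year, so February has 28 days).
Then March (31), April (30), May (31): 31 + 30 + 31 = 92 days.
June 1–23, 2286: 23 days.
Total: 9 + 92 + 23 = 124 days.

124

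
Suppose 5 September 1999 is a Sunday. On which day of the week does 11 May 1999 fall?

Count forward from the earlier date (May 11, 1999) to the later (September 5, 1999):
May 1999: 31 − 11 = 20 days remain.
Then June (30), July (31), August (31): 30 + 31 + 31 = 92 days.
September 1–5, 1999: 5 days.
Total: 20 + 92 + 5 = 117 days.
117 mod 7 = 5, so 5 days before Sunday is Tuesday.

Tuesday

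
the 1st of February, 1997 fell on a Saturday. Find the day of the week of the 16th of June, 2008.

Monday

From February 1, 1997 to February 1, 2008: 11 years, of which 2 contain a Feb 29 — 9×365 + 2×366 = 4017 days.
(2000 is a leap year (divisible by 400).)
February 2008: 29 − 1 = 28 days remain (2008 is a leap year, so February has 29 days).
Then March (31), April (30), May (31): 31 + 30 + 31 = 92 days.
June 1–16, 2008: 16 days.
Residual: 136 days.
Total: 4153 days.
4153 mod 7 = 2, so 2 days after Saturday is Monday.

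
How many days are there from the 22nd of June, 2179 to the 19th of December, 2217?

From June 22, 2179 to June 22, 2217: 38 years, of which 9 contain a Feb 29 — 29×365 + 9×366 = 13879 days.
(2200 is not a leap year (divisible by 100 but not 400).)
June 2217: 30 − 22 = 8 days remain.
Then July (31), August (31), September (30), October (31), November (30): 31 + 31 + 30 + 31 + 30 = 153 days.
December 1–19, 2217: 19 days.
Residual: 180 days.
Total: 14059 days.

14059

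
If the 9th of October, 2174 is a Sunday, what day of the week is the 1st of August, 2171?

Count forward from the earlier date (August 1, 2171) to the later (October 9, 2174):
Day-of-year of August 1, 2171: 213.
Day-of-year of October 9, 2174: 282.
2171 has 365 days, so 365 − 213 = 152 days remain in 2171.
Full years: 2172: 366; 2173: 365. Sum = 731.
Total: 152 + 731 + 282 = 1165 days.
1165 mod 7 = 3, so 3 days before Sunday is Thursday.

Thursday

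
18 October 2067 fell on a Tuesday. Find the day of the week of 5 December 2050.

Count forward from the earlier date (December 5, 2050) to the later (October 18, 2067):
Day-of-year of December 5, 2050: 339.
Day-of-year of October 18, 2067: 291.
2050 has 365 days, so 365 − 339 = 26 days remain in 2050.
Full years 2051–2066: 12 common + 4 leap = 12×365 + 4×366 = 5844 days.
Total: 26 + 5844 + 291 = 6161 days.
6161 mod 7 = 1, so 1 day before Tuesday is Monday.

Monday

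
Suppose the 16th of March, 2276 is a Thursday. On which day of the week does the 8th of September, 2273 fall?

Count forward from the earlier date (September 8, 2273) to the later (March 16, 2276):
September 8, 2273 → September 8, 2274: 365 days.
September 8, 2274 → September 8, 2275: 365 days.
September 2275: 30 − 8 = 22 days remain.
Then October (31), November (30), December (31), January (31), February 2276 (29): 31 + 30 + 31 + 31 + 29 = 152 days.
March 1–16, 2276: 16 days.
Residual: 190 days.
Total: 920 days.
920 mod 7 = 3, so 3 days before Thursday is Monday.

Monday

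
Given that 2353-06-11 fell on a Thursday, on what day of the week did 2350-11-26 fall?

Count forward from the earlier date (November 26, 2350) to the later (June 11, 2353):
November 26, 2350 → November 26, 2351: 365 days.
November 26, 2351 → November 26, 2352: 366 days (2352 is a leap year).
November 2352: 30 − 26 = 4 days remain.
Then December (31), January (31), February 2353 (28), March (31), April (30), May (31): 31 + 31 + 28 + 31 + 30 + 31 = 182 days.
June 1–11, 2353: 11 days.
Residual: 197 days.
Total: 928 days.
928 mod 7 = 4, so 4 days before Thursday is Sunday.

Sunday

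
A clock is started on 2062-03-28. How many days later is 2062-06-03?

67

March 2062: 31 − 28 = 3 days remain.
Then April (30), May (31): 30 + 31 = 61 days.
June 1–3, 2062: 3 days.
Total: 3 + 61 + 3 = 67 days.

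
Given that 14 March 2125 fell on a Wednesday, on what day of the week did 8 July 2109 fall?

Count forward from the earlier date (July 8, 2109) to the later (March 14, 2125):
From July 8, 2109 to July 8, 2124: 15 years, of which 4 contain a Feb 29 — 11×365 + 4×366 = 5479 days.
July 2124: 31 − 8 = 23 days remain.
Then August (31), September (30), October (31), November (30), December (31), January (31), February 2125 (28): 31 + 30 + 31 + 30 + 31 + 31 + 28 = 212 days.
March 1–14, 2125: 14 days.
Residual: 249 days.
Total: 5728 days.
5728 mod 7 = 2, so 2 days before Wednesday is Monday.

Monday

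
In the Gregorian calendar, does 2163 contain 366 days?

2163 is not a leap year.

No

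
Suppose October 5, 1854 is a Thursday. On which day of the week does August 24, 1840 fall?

Count forward from the earlier date (August 24, 1840) to the later (October 5, 1854):
Day-of-year of August 24, 1840: 237.
Day-of-year of October 5, 1854: 278.
1840 has 366 days, so 366 − 237 = 129 days remain in 1840.
Full years 1841–1853: 10 common + 3 leap = 10×365 + 3×366 = 4748 days.
Total: 129 + 4748 + 278 = 5155 days.
5155 mod 7 = 3, so 3 days before Thursday is Monday.

Monday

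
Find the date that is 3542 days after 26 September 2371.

7 June 2381

Count 3542 days after September 26, 2371:
Day-of-year of September 26, 2371: 269.
Day-of-year of June 7, 2381: 158.
2371 has 365 days, so 365 − 269 = 96 days remain in 2371.
Full years 2372–2380: 6 common + 3 leap = 6×365 + 3×366 = 3288 days.
Total: 96 + 3288 + 158 = 3542 days.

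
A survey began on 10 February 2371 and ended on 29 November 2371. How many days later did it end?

February 2371: 28 − 10 = 18 days remain (2371 is not a leap year, so February has 28 days).
Then March (31), April (30), May (31), June (30), July (31), August (31), September (30), October (31): 31 + 30 + 31 + 30 + 31 + 31 + 30 + 31 = 245 days.
November 1–29, 2371: 29 days.
Total: 18 + 245 + 29 = 292 days.

292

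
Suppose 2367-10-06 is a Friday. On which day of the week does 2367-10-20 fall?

Within October 2367: 20 − 6 = 14 days.
14 is a multiple of 7, so 2367-10-20 falls on the same weekday: Friday.

Friday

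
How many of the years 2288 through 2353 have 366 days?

Years divisible by 4: 2288, 2292, …, 2352 — 17 in all.
Of these, 2300 is divisible by 100 but not 400, so not leap.
Leap years: 17 − 1 = 16.

16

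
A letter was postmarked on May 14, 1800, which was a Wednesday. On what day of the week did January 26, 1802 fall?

May 1800: 31 − 14 = 17 days remain.
Then 19 full months totalling 579 days.
January 1–26, 1802: 26 days.
Total: 17 + 579 + 26 = 622 days.
622 mod 7 = 6, so 6 days after Wednesday is Tuesday.

Tuesday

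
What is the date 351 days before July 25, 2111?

August 8, 2110

Count 351 days before July 25, 2111:
August 2110: 31 − 8 = 23 days remain.
Then 10 full months totalling 303 days.
July 1–25, 2111: 25 days.
Residual: 351 days.
Total: 351 days.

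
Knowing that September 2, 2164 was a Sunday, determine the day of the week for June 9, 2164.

Count forward from the earlier date (June 9, 2164) to the later (September 2, 2164):
June 2164: 30 − 9 = 21 days remain.
Then July (31), August (31): 31 + 31 = 62 days.
September 1–2, 2164: 2 days.
Total: 21 + 62 + 2 = 85 days.
85 mod 7 = 1, so 1 day before Sunday is Saturday.

Saturday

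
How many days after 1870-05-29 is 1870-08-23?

86

May 1870: 31 − 29 = 2 days remain.
Then June (30), July (31): 30 + 31 = 61 days.
August 1–23, 1870: 23 days.
Total: 2 + 61 + 23 = 86 days.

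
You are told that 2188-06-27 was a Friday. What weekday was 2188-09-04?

Thursday

June 2188: 30 − 27 = 3 days remain.
Then July (31), August (31): 31 + 31 = 62 days.
September 1–4, 2188: 4 days.
Total: 3 + 62 + 4 = 69 days.
69 mod 7 = 6, so 6 days after Friday is Thursday.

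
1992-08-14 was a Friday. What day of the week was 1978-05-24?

Wednesday

Count forward from the earlier date (May 24, 1978) to the later (August 14, 1992):
Day-of-year of May 24, 1978: 144.
Day-of-year of August 14, 1992: 227.
1978 has 365 days, so 365 − 144 = 221 days remain in 1978.
Full years 1979–1991: 10 common + 3 leap = 10×365 + 3×366 = 4748 days.
Total: 221 + 4748 + 227 = 5196 days.
5196 mod 7 = 2, so 2 days before Friday is Wednesday.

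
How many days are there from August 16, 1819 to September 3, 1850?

11341

From August 16, 1819 to August 16, 1850: 31 years, of which 8 contain a Feb 29 — 23×365 + 8×366 = 11323 days.
August 1850: 31 − 16 = 15 days remain.
September 1–3, 1850: 3 days.
Residual: 18 days.
Total: 11341 days.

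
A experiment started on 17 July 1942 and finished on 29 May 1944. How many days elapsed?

Day-of-year of July 17, 1942: 198.
Day-of-year of May 29, 1944: 150.
1942 has 365 days, so 365 − 198 = 167 days remain in 1942.
Full years: 1943: 365. Sum = 365.
Total: 167 + 365 + 150 = 682 days.

682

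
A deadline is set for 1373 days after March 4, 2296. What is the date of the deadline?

December 7, 2299

Count 1373 days after March 4, 2296:
March 4, 2296 → March 4, 2297: 365 days.
March 4, 2297 → March 4, 2298: 365 days.
March 4, 2298 → March 4, 2299: 365 days.
March 2299: 31 − 4 = 27 days remain.
Then April (30), May (31), June (30), July (31), August (31), September (30), October (31), November (30): 30 + 31 + 30 + 31 + 31 + 30 + 31 + 30 = 244 days.
December 1–7, 2299: 7 days.
Residual: 278 days.
Total: 1373 days.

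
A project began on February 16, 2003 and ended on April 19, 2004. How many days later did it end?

February 16, 2003 → February 16, 2004: 365 days.
February 2004: 29 − 16 = 13 days remain (2004 is a leap year, so February has 29 days).
Then March (31): 31 days.
April 1–19, 2004: 19 days.
Residual: 63 days.
Total: 428 days.

428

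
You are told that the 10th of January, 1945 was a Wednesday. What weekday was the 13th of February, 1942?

Count forward from the earlier date (February 13, 1942) to the later (January 10, 1945):
February 13, 1942 → February 13, 1943: 365 days.
February 13, 1943 → February 13, 1944: 365 days.
February 1944: 29 − 13 = 16 days remain (1944 is a leap year, so February has 29 days).
Then 10 full months totalling 306 days.
January 1–10, 1945: 10 days.
Residual: 332 days.
Total: 1062 days.
1062 mod 7 = 5, so 5 days before Wednesday is Friday.

Friday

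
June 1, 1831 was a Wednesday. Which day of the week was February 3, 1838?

Saturday

Day-of-year of June 1, 1831: 152.
Day-of-year of February 3, 1838: 34.
1831 has 365 days, so 365 − 152 = 213 days remain in 1831.
Full years: 1832: 366; 1833: 365; 1834: 365; 1835: 365; 1836: 366; 1837: 365. Sum = 2192.
Total: 213 + 2192 + 34 = 2439 days.
2439 mod 7 = 3, so 3 days after Wednesday is Saturday.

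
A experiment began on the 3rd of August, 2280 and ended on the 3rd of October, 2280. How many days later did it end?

August 2280: 31 − 3 = 28 days remain.
Then September (30): 30 days.
October 1–3, 2280: 3 days.
Total: 28 + 30 + 3 = 61 days.

61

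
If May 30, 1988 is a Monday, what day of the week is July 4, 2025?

Friday

From May 30, 1988 to May 30, 2025: 37 years, of which 9 contain a Feb 29 — 28×365 + 9×366 = 13514 days.
(2000 is a leap year (divisible by 400).)
May 2025: 31 − 30 = 1 day remains.
Then June (30): 30 days.
July 1–4, 2025: 4 days.
Residual: 35 days.
Total: 13549 days.
13549 mod 7 = 4, so 4 days after Monday is Friday.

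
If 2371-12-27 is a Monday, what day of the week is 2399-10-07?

Day-of-year of December 27, 2371: 361.
Day-of-year of October 7, 2399: 280.
2371 has 365 days, so 365 − 361 = 4 days remain in 2371.
Full years 2372–2398: 20 common + 7 leap = 20×365 + 7×366 = 9862 days.
Total: 4 + 9862 + 280 = 10146 days.
10146 mod 7 = 3, so 3 days after Monday is Thursday.

Thursday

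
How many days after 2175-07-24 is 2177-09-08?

July 24, 2175 → July 24, 2176: 366 days (2176 is a leap year).
July 24, 2176 → July 24, 2177: 365 days.
July 2177: 31 − 24 = 7 days remain.
Then August (31): 31 days.
September 1–8, 2177: 8 days.
Residual: 46 days.
Total: 777 days.

777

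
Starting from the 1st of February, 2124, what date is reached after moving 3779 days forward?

the 7th of June, 2134

Count 3779 days after February 1, 2124:
Day-of-year of February 1, 2124: 32.
Day-of-year of June 7, 2134: 158.
2124 has 366 days, so 366 − 32 = 334 days remain in 2124.
Full years 2125–2133: 7 common + 2 leap = 7×365 + 2×366 = 3287 days.
Total: 334 + 3287 + 158 = 3779 days.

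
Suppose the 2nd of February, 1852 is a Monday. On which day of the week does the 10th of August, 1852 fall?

Tuesday

February 1852: 29 − 2 = 27 days remain (1852 is a leap year, so February has 29 days).
Then March (31), April (30), May (31), June (30), July (31): 31 + 30 + 31 + 30 + 31 = 153 days.
August 1–10, 1852: 10 days.
Total: 27 + 153 + 10 = 190 days.
190 mod 7 = 1, so 1 day after Monday is Tuesday.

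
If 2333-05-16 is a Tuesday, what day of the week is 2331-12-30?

Wednesday

Count forward from the earlier date (December 30, 2331) to the later (May 16, 2333):
December 30, 2331 → December 30, 2332: 366 days (2332 is a leap year).
December 2332: 31 − 30 = 1 day remains.
Then January (31), February 2333 (28), March (31), April (30): 31 + 28 + 31 + 30 = 120 days.
May 1–16, 2333: 16 days.
Residual: 137 days.
Total: 503 days.
503 mod 7 = 6, so 6 days before Tuesday is Wednesday.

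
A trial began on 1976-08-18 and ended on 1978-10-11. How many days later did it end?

784

August 18, 1976 → August 18, 1977: 365 days.
August 18, 1977 → August 18, 1978: 365 days.
August 1978: 31 − 18 = 13 days remain.
Then September (30): 30 days.
October 1–11, 1978: 11 days.
Residual: 54 days.
Total: 784 days.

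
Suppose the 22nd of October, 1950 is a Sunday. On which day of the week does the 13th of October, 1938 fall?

Count forward from the earlier date (October 13, 1938) to the later (October 22, 1950):
From October 13, 1938 to October 13, 1950: 12 years, of which 3 contain a Feb 29 — 9×365 + 3×366 = 4383 days.
Within October 1950: 22 − 13 = 9 days.
Total: 4392 days.
4392 mod 7 = 3, so 3 days before Sunday is Thursday.

Thursday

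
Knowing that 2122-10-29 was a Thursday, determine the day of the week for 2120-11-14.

Count forward from the earlier date (November 14, 2120) to the later (October 29, 2122):
November 2120: 30 − 14 = 16 days remain.
Then 22 full months totalling 669 days.
October 1–29, 2122: 29 days.
Total: 16 + 669 + 29 = 714 days.
714 is a multiple of 7, so 2120-11-14 falls on the same weekday: Thursday.

Thursday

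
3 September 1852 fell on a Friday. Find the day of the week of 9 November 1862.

Day-of-year of September 3, 1852: 247.
Day-of-year of November 9, 1862: 313.
1852 has 366 days, so 366 − 247 = 119 days remain in 1852.
Full years 1853–1861: 7 common + 2 leap = 7×365 + 2×366 = 3287 days.
Total: 119 + 3287 + 313 = 3719 days.
3719 mod 7 = 2, so 2 days after Friday is Sunday.

Sunday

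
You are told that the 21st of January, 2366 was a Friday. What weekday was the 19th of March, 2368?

Tuesday

Day-of-year of January 21, 2366: 21.
Day-of-year of March 19, 2368: 79.
2366 has 365 days, so 365 − 21 = 344 days remain in 2366.
Full years: 2367: 365. Sum = 365.
Total: 344 + 365 + 79 = 788 days.
788 mod 7 = 4, so 4 days after Friday is Tuesday.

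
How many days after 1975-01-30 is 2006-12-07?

11634

From January 30, 1975 to January 30, 2006: 31 years, of which 8 contain a Feb 29 — 23×365 + 8×366 = 11323 days.
(2000 is a leap year (divisible by 400).)
January 2006: 31 − 30 = 1 day remains.
Then 10 full months totalling 303 days.
December 1–7, 2006: 7 days.
Residual: 311 days.
Total: 11634 days.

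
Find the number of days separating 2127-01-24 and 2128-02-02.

374

January 2127: 31 − 24 = 7 days remain.
Then 12 full months totalling 365 days.
February 1–2, 2128: 2 days (2128 is a leap year).
Total: 7 + 365 + 2 = 374 days.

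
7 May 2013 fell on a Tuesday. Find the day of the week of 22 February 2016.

Monday

May 7, 2013 → May 7, 2014: 365 days.
May 7, 2014 → May 7, 2015: 365 days.
May 2015: 31 − 7 = 24 days remain.
Then June (30), July (31), August (31), September (30), October (31), November (30), December (31), January (31): 30 + 31 + 31 + 30 + 31 + 30 + 31 + 31 = 245 days.
February 1–22, 2016: 22 days (2016 is a leap year).
Residual: 291 days.
Total: 1021 days.
1021 mod 7 = 6, so 6 days after Tuesday is Monday.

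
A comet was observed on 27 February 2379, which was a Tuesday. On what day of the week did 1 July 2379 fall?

Sunday

February 2379: 28 − 27 = 1 day remains (2379 is not a leap year, so February has 28 days).
Then March (31), April (30), May (31), June (30): 31 + 30 + 31 + 30 = 122 days.
July 1, 2379: 1 day.
Total: 1 + 122 + 1 = 124 days.
124 mod 7 = 5, so 5 days after Tuesday is Sunday.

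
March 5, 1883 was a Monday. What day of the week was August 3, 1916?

From March 5, 1883 to March 5, 1916: 33 years, of which 8 contain a Feb 29 — 25×365 + 8×366 = 12053 days.
(1900 is not a leap year (divisible by 100 but not 400).)
March 1916: 31 − 5 = 26 days remain.
Then April (30), May (31), June (30), July (31): 30 + 31 + 30 + 31 = 122 days.
August 1–3, 1916: 3 days.
Residual: 151 days.
Total: 12204 days.
12204 mod 7 = 3, so 3 days after Monday is Thursday.

Thursday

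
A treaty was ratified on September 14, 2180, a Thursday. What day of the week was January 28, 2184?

September 14, 2180 → September 14, 2181: 365 days.
September 14, 2181 → September 14, 2182: 365 days.
September 14, 2182 → September 14, 2183: 365 days.
September 2183: 30 − 14 = 16 days remain.
Then October (31), November (30), December (31): 31 + 30 + 31 = 92 days.
January 1–28, 2184: 28 days.
Residual: 136 days.
Total: 1231 days.
1231 mod 7 = 6, so 6 days after Thursday is Wednesday.

Wednesday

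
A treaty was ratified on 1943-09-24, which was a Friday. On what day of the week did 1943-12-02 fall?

September 1943: 30 − 24 = 6 days remain.
Then October (31), November (30): 31 + 30 = 61 days.
December 1–2, 1943: 2 days.
Total: 6 + 61 + 2 = 69 days.
69 mod 7 = 6, so 6 days after Friday is Thursday.

Thursday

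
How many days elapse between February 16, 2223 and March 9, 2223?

February 2223: 28 − 16 = 12 days remain (2223 is not a leap year, so February has 28 days).
March 1–9, 2223: 9 days.
Total: 12 + 9 = 21 days.

21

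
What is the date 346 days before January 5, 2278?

January 24, 2277

Count 346 days before January 5, 2278:
January 2277: 31 − 24 = 7 days remain.
Then 11 full months totalling 334 days.
January 1–5, 2278: 5 days.
Total: 7 + 334 + 5 = 346 days.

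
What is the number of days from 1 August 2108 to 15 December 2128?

Day-of-year of August 1, 2108: 214.
Day-of-year of December 15, 2128: 350.
2108 has 366 days, so 366 − 214 = 152 days remain in 2108.
Full years 2109–2127: 15 common + 4 leap = 15×365 + 4×366 = 6939 days.
Total: 152 + 6939 + 350 = 7441 days.

7441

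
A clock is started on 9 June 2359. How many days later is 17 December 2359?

191

June 2359: 30 − 9 = 21 days remain.
Then July (31), August (31), September (30), October (31), November (30): 31 + 31 + 30 + 31 + 30 = 153 days.
December 1–17, 2359: 17 days.
Total: 21 + 153 + 17 = 191 days.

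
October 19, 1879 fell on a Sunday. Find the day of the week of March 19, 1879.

Count forward from the earlier date (March 19, 1879) to the later (October 19, 1879):
March 1879: 31 − 19 = 12 days remain.
Then April (30), May (31), June (30), July (31), August (31), September (30): 30 + 31 + 30 + 31 + 31 + 30 = 183 days.
October 1–19, 1879: 19 days.
Total: 12 + 183 + 19 = 214 days.
214 mod 7 = 4, so 4 days before Sunday is Wednesday.

Wednesday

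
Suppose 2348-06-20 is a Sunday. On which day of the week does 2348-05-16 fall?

Sunday

Count forward from the earlier date (May 16, 2348) to the later (June 20, 2348):
May 2348: 31 − 16 = 15 days remain.
June 1–20, 2348: 20 days.
Total: 15 + 20 = 35 days.
35 is a multiple of 7, so 2348-05-16 falls on the same weekday: Sunday.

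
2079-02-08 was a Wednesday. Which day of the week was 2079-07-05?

February 2079: 28 − 8 = 20 days remain (2079 is not a leap year, so February has 28 days).
Then March (31), April (30), May (31), June (30): 31 + 30 + 31 + 30 = 122 days.
July 1–5, 2079: 5 days.
Total: 20 + 122 + 5 = 147 days.
147 is a multiple of 7, so 2079-07-05 falls on the same weekday: Wednesday.

Wednesday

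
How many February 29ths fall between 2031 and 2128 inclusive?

24

Years divisible by 4: 2032, 2036, …, 2128 — 25 in all.
Of these, 2100 is divisible by 100 but not 400, so not leap.
Leap years: 25 − 1 = 24.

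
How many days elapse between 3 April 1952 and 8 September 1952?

April 1952: 30 − 3 = 27 days remain.
Then May (31), June (30), July (31), August (31): 31 + 30 + 31 + 31 = 123 days.
September 1–8, 1952: 8 days.
Total: 27 + 123 + 8 = 158 days.

158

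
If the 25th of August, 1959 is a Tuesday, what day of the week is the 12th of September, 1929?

Count forward from the earlier date (September 12, 1929) to the later (August 25, 1959):
Day-of-year of September 12, 1929: 255.
Day-of-year of August 25, 1959: 237.
1929 has 365 days, so 365 − 255 = 110 days remain in 1929.
Full years 1930–1958: 22 common + 7 leap = 22×365 + 7×366 = 10592 days.
Total: 110 + 10592 + 237 = 10939 days.
10939 mod 7 = 5, so 5 days before Tuesday is Thursday.

Thursday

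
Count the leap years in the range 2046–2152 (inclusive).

Years divisible by 4: 2048, 2052, …, 2152 — 27 in all.
Of these, 2100 is divisible by 100 but not 400, so not leap.
Leap years: 27 − 1 = 26.

26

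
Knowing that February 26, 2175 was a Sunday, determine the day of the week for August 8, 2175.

February 2175: 28 − 26 = 2 days remain (2175 is not a leap year, so February has 28 days).
Then March (31), April (30), May (31), June (30), July (31): 31 + 30 + 31 + 30 + 31 = 153 days.
August 1–8, 2175: 8 days.
Total: 2 + 153 + 8 = 163 days.
163 mod 7 = 2, so 2 days after Sunday is Tuesday.

Tuesday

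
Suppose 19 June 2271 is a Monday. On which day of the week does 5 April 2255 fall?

Thursday

Count forward from the earlier date (April 5, 2255) to the later (June 19, 2271):
Day-of-year of April 5, 2255: 95.
Day-of-year of June 19, 2271: 170.
2255 has 365 days, so 365 − 95 = 270 days remain in 2255.
Full years 2256–2270: 11 common + 4 leap = 11×365 + 4×366 = 5479 days.
Total: 270 + 5479 + 170 = 5919 days.
5919 mod 7 = 4, so 4 days before Monday is Thursday.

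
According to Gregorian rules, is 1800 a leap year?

1800 is not a leap year (divisible by 100 but not 400).

No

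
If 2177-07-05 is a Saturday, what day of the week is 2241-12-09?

Thursday

From July 5, 2177 to July 5, 2241: 64 years, of which 15 contain a Feb 29 — 49×365 + 15×366 = 23375 days.
(2200 is not a leap year (divisible by 100 but not 400).)
July 2241: 31 − 5 = 26 days remain.
Then August (31), September (30), October (31), November (30): 31 + 30 + 31 + 30 = 122 days.
December 1–9, 2241: 9 days.
Residual: 157 days.
Total: 23532 days.
23532 mod 7 = 5, so 5 days after Saturday is Thursday.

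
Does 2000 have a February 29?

2000 is a leap year (divisible by 400).

Yes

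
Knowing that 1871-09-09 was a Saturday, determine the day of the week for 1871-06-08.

Count forward from the earlier date (June 8, 1871) to the later (September 9, 1871):
June 1871: 30 − 8 = 22 days remain.
Then July (31), August (31): 31 + 31 = 62 days.
September 1–9, 1871: 9 days.
Total: 22 + 62 + 9 = 93 days.
93 mod 7 = 2, so 2 days before Saturday is Thursday.

Thursday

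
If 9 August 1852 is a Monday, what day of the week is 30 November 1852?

August 1852: 31 − 9 = 22 days remain.
Then September (30), October (31): 30 + 31 = 61 days.
November 1–30, 1852: 30 days.
Total: 22 + 61 + 30 = 113 days.
113 mod 7 = 1, so 1 day after Monday is Tuesday.

Tuesday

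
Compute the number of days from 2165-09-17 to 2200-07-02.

12706

Day-of-year of September 17, 2165: 260.
Day-of-year of July 2, 2200: 183.
2165 has 365 days, so 365 − 260 = 105 days remain in 2165.
Full years 2166–2199: 26 common + 8 leap = 26×365 + 8×366 = 12418 days.
Total: 105 + 12418 + 183 = 12706 days.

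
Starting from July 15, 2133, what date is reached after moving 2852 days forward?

May 6, 2141

Count 2852 days after July 15, 2133:
From July 15, 2133 to July 15, 2140: 7 years, of which 2 contain a Feb 29 — 5×365 + 2×366 = 2557 days.
July 2140: 31 − 15 = 16 days remain.
Then 9 full months totalling 273 days.
May 1–6, 2141: 6 days.
Residual: 295 days.
Total: 2852 days.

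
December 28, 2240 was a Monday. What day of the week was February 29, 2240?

Count forward from the earlier date (February 29, 2240) to the later (December 28, 2240):
February 2240: 29 − 29 = 0 days remain (2240 is a leap year, so February has 29 days).
Then 9 full months totalling 275 days.
December 1–28, 2240: 28 days.
Total: 0 + 275 + 28 = 303 days.
303 mod 7 = 2, so 2 days before Monday is Saturday.

Saturday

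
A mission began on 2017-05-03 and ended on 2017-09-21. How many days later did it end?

May 2017: 31 − 3 = 28 days remain.
Then June (30), July (31), August (31): 30 + 31 + 31 = 92 days.
September 1–21, 2017: 21 days.
Total: 28 + 92 + 21 = 141 days.

141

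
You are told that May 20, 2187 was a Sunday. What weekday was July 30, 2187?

May 2187: 31 − 20 = 11 days remain.
Then June (30): 30 days.
July 1–30, 2187: 30 days.
Total: 11 + 30 + 30 = 71 days.
71 mod 7 = 1, so 1 day after Sunday is Monday.

Monday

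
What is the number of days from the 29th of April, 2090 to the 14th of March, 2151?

From April 29, 2090 to April 29, 2150: 60 years, of which 14 contain a Feb 29 — 46×365 + 14×366 = 21914 days.
(2100 is not a leap year (divisible by 100 but not 400).)
April 2150: 30 − 29 = 1 day remains.
Then 10 full months totalling 304 days.
March 1–14, 2151: 14 days.
Residual: 319 days.
Total: 22233 days.

22233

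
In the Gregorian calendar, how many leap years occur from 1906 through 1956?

13

Years divisible by 4: 1908, 1912, …, 1956 — 13 in all.
No century exceptions apply. Count: 13.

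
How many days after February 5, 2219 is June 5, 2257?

14000

Day-of-year of February 5, 2219: 36.
Day-of-year of June 5, 2257: 156.
2219 has 365 days, so 365 − 36 = 329 days remain in 2219.
Full years 2220–2256: 27 common + 10 leap = 27×365 + 10×366 = 13515 days.
Total: 329 + 13515 + 156 = 14000 days.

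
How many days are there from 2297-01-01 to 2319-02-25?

8089

Day-of-year of January 1, 2297: 1.
Day-of-year of February 25, 2319: 56.
2297 has 365 days, so 365 − 1 = 364 days remain in 2297.
Full years 2298–2318: 17 common + 4 leap = 17×365 + 4×366 = 7669 days.
Total: 364 + 7669 + 56 = 8089 days.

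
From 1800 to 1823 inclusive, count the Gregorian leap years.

Years divisible by 4 in [1800, 1823]: 1800, 1804, 1808, 1812, 1816, 1820.
Of these, 1800 is divisible by 100 but not 400, so not leap.
Leap years: 6 − 1 = 5.

5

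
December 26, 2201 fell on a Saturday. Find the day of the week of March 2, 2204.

Friday

December 26, 2201 → December 26, 2202: 365 days.
December 26, 2202 → December 26, 2203: 365 days.
December 2203: 31 − 26 = 5 days remain.
Then January (31), February 2204 (29): 31 + 29 = 60 days.
March 1–2, 2204: 2 days.
Residual: 67 days.
Total: 797 days.
797 mod 7 = 6, so 6 days after Saturday is Friday.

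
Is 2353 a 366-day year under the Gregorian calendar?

2353 is not a leap year.

No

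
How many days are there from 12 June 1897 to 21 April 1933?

From June 12, 1897 to June 12, 1932: 35 years, of which 8 contain a Feb 29 — 27×365 + 8×366 = 12783 days.
(1900 is not a leap year (divisible by 100 but not 400).)
June 1932: 30 − 12 = 18 days remain.
Then 9 full months totalling 274 days.
April 1–21, 1933: 21 days.
Residual: 313 days.
Total: 13096 days.

13096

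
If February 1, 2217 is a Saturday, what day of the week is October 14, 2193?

Count forward from the earlier date (October 14, 2193) to the later (February 1, 2217):
Day-of-year of October 14, 2193: 287.
Day-of-year of February 1, 2217: 32.
2193 has 365 days, so 365 − 287 = 78 days remain in 2193.
Full years 2194–2216: 18 common + 5 leap = 18×365 + 5×366 = 8400 days.
Total: 78 + 8400 + 32 = 8510 days.
8510 mod 7 = 5, so 5 days before Saturday is Monday.

Monday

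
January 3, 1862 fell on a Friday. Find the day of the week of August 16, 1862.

Saturday

January 1862: 31 − 3 = 28 days remain.
Then February 1862 (28), March (31), April (30), May (31), June (30), July (31): 28 + 31 + 30 + 31 + 30 + 31 = 181 days.
August 1–16, 1862: 16 days.
Total: 28 + 181 + 16 = 225 days.
225 mod 7 = 1, so 1 day after Friday is Saturday.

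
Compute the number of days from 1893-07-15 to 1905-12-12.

From July 15, 1893 to July 15, 1905: 12 years, of which 2 contain a Feb 29 — 10×365 + 2×366 = 4382 days.
(1900 is not a leap year (divisible by 100 but not 400).)
July 1905: 31 − 15 = 16 days remain.
Then August (31), September (30), October (31), November (30): 31 + 30 + 31 + 30 = 122 days.
December 1–12, 1905: 12 days.
Residual: 150 days.
Total: 4532 days.

4532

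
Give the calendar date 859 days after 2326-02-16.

2328-06-24

Count 859 days after February 16, 2326:
February 16, 2326 → February 16, 2327: 365 days.
February 16, 2327 → February 16, 2328: 365 days.
February 2328: 29 − 16 = 13 days remain (2328 is a leap year, so February has 29 days).
Then March (31), April (30), May (31): 31 + 30 + 31 = 92 days.
June 1–24, 2328: 24 days.
Residual: 129 days.
Total: 859 days.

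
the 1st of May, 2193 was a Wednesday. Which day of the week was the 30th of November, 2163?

Count forward from the earlier date (November 30, 2163) to the later (May 1, 2193):
Day-of-year of November 30, 2163: 334.
Day-of-year of May 1, 2193: 121.
2163 has 365 days, so 365 − 334 = 31 days remain in 2163.
Full years 2164–2192: 21 common + 8 leap = 21×365 + 8×366 = 10593 days.
Total: 31 + 10593 + 121 = 10745 days.
10745 is a multiple of 7, so the 30th of November, 2163 falls on the same weekday: Wednesday.

Wednesday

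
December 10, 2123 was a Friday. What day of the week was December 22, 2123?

Wednesday

Within December 2123: 22 − 10 = 12 days.
12 mod 7 = 5, so 5 days after Friday is Wednesday.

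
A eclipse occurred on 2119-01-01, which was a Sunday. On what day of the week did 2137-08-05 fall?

Monday

Day-of-year of January 1, 2119: 1.
Day-of-year of August 5, 2137: 217.
2119 has 365 days, so 365 − 1 = 364 days remain in 2119.
Full years 2120–2136: 12 common + 5 leap = 12×365 + 5×366 = 6210 days.
Total: 364 + 6210 + 217 = 6791 days.
6791 mod 7 = 1, so 1 day after Sunday is Monday.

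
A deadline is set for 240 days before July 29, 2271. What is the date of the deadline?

December 1, 2270

Count 240 days before July 29, 2271:
Day-of-year of December 1, 2270: 335.
Day-of-year of July 29, 2271: 210.
2270 has 365 days, so 365 − 335 = 30 days remain in 2270.
Total: 30 + 210 = 240 days.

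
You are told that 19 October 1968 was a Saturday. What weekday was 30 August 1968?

Friday

Count forward from the earlier date (August 30, 1968) to the later (October 19, 1968):
August 1968: 31 − 30 = 1 day remains.
Then September (30): 30 days.
October 1–19, 1968: 19 days.
Total: 1 + 30 + 19 = 50 days.
50 mod 7 = 1, so 1 day before Saturday is Friday.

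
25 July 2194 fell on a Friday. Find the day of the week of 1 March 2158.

Wednesday

Count forward from the earlier date (March 1, 2158) to the later (July 25, 2194):
From March 1, 2158 to March 1, 2194: 36 years, of which 9 contain a Feb 29 — 27×365 + 9×366 = 13149 days.
March 2194: 31 − 1 = 30 days remain.
Then April (30), May (31), June (30): 30 + 31 + 30 = 91 days.
July 1–25, 2194: 25 days.
Residual: 146 days.
Total: 13295 days.
13295 mod 7 = 2, so 2 days before Friday is Wednesday.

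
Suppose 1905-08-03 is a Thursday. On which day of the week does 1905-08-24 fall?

Thursday

Within August 1905: 24 − 3 = 21 days.
21 is a multiple of 7, so 1905-08-24 falls on the same weekday: Thursday.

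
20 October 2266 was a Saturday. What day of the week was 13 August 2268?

Thursday

October 20, 2266 → October 20, 2267: 365 days.
October 2267: 31 − 20 = 11 days remain.
Then 9 full months totalling 274 days.
August 1–13, 2268: 13 days.
Residual: 298 days.
Total: 663 days.
663 mod 7 = 5, so 5 days after Saturday is Thursday.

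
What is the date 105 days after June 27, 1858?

October 10, 1858

Count 105 days after June 27, 1858:
June 1858: 30 − 27 = 3 days remain.
Then July (31), August (31), September (30): 31 + 31 + 30 = 92 days.
October 1–10, 1858: 10 days.
Total: 3 + 92 + 10 = 105 days.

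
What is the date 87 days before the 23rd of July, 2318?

the 27th of April, 2318

Count 87 days before July 23, 2318:
April 2318: 30 − 27 = 3 days remain.
Then May (31), June (30): 31 + 30 = 61 days.
July 1–23, 2318: 23 days.
Total: 3 + 61 + 23 = 87 days.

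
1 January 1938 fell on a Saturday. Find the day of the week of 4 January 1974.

Day-of-year of January 1, 1938: 1.
Day-of-year of January 4, 1974: 4.
1938 has 365 days, so 365 − 1 = 364 days remain in 1938.
Full years 1939–1973: 26 common + 9 leap = 26×365 + 9×366 = 12784 days.
Total: 364 + 12784 + 4 = 13152 days.
13152 mod 7 = 6, so 6 days after Saturday is Friday.

Friday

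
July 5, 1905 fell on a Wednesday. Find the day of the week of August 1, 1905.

Tuesday

July 1905: 31 − 5 = 26 days remain.
August 1, 1905: 1 day.
Total: 26 + 1 = 27 days.
27 mod 7 = 6, so 6 days after Wednesday is Tuesday.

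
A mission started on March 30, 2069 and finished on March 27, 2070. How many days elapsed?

Day-of-year of March 30, 2069: 89.
Day-of-year of March 27, 2070: 86.
2069 has 365 days, so 365 − 89 = 276 days remain in 2069.
Total: 276 + 86 = 362 days.

362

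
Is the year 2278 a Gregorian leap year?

2278 is not a leap year.

No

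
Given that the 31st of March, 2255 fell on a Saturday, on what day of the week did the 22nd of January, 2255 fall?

Count forward from the earlier date (January 22, 2255) to the later (March 31, 2255):
January 2255: 31 − 22 = 9 days remain.
Then February 2255 (28): 28 days.
March 1–31, 2255: 31 days.
Total: 9 + 28 + 31 = 68 days.
68 mod 7 = 5, so 5 days before Saturday is Monday.

Monday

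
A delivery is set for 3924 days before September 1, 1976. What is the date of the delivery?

December 4, 1965

Count 3924 days before September 1, 1976:
From December 4, 1965 to December 4, 1975: 10 years, of which 2 contain a Feb 29 — 8×365 + 2×366 = 3652 days.
December 1975: 31 − 4 = 27 days remain.
Then January (31), February 1976 (29), March (31), April (30), May (31), June (30), July (31), August (31): 31 + 29 + 31 + 30 + 31 + 30 + 31 + 31 = 244 days.
September 1, 1976: 1 day.
Residual: 272 days.
Total: 3924 days.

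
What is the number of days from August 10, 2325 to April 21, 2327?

619

August 10, 2325 → August 10, 2326: 365 days.
August 2326: 31 − 10 = 21 days remain.
Then September (30), October (31), November (30), December (31), January (31), February 2327 (28), March (31): 30 + 31 + 30 + 31 + 31 + 28 + 31 = 212 days.
April 1–21, 2327: 21 days.
Residual: 254 days.
Total: 619 days.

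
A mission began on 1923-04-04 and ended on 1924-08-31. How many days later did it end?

515

April 4, 1923 → April 4, 1924: 366 days (1924 is a leap year).
April 1924: 30 − 4 = 26 days remain.
Then May (31), June (30), July (31): 31 + 30 + 31 = 92 days.
August 1–31, 1924: 31 days.
Residual: 149 days.
Total: 515 days.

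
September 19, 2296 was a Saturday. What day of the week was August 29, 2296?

Saturday

Count forward from the earlier date (August 29, 2296) to the later (September 19, 2296):
August 2296: 31 − 29 = 2 days remain.
September 1–19, 2296: 19 days.
Total: 2 + 19 = 21 days.
21 is a multiple of 7, so August 29, 2296 falls on the same weekday: Saturday.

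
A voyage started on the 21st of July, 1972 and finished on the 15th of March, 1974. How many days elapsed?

602

July 1972: 31 − 21 = 10 days remain.
Then 19 full months totalling 577 days.
March 1–15, 1974: 15 days.
Total: 10 + 577 + 15 = 602 days.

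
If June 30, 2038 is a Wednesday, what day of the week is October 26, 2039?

June 2038: 30 − 30 = 0 days remain.
Then 15 full months totalling 457 days.
October 1–26, 2039: 26 days.
Total: 0 + 457 + 26 = 483 days.
483 is a multiple of 7, so October 26, 2039 falls on the same weekday: Wednesday.

Wednesday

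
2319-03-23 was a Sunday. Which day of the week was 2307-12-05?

Thursday

Count forward from the earlier date (December 5, 2307) to the later (March 23, 2319):
Day-of-year of December 5, 2307: 339.
Day-of-year of March 23, 2319: 82.
2307 has 365 days, so 365 − 339 = 26 days remain in 2307.
Full years 2308–2318: 8 common + 3 leap = 8×365 + 3×366 = 4018 days.
Total: 26 + 4018 + 82 = 4126 days.
4126 mod 7 = 3, so 3 days before Sunday is Thursday.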